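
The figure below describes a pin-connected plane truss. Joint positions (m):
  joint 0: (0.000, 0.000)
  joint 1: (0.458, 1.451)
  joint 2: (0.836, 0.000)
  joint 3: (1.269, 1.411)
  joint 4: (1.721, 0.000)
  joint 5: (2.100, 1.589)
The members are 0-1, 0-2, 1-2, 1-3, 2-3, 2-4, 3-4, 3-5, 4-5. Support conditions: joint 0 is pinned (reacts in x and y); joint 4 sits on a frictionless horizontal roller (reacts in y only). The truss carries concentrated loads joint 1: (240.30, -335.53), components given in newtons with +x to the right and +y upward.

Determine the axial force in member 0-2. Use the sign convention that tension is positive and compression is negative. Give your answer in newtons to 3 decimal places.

N=6 nodes, M=9 members, R=3 reactions → 2N=12, M+R=12
member 0 (0-1): L=1.5216, (cx,cy)=(0.3010,0.9536)
member 1 (0-2): L=0.8360, (cx,cy)=(1.0000,0.0000)
member 2 (1-2): L=1.4994, (cx,cy)=(0.2521,-0.9677)
member 3 (1-3): L=0.8120, (cx,cy)=(0.9988,-0.0493)
member 4 (2-3): L=1.4759, (cx,cy)=(0.2934,0.9560)
member 5 (2-4): L=0.8850, (cx,cy)=(1.0000,0.0000)
member 6 (3-4): L=1.4816, (cx,cy)=(0.3051,-0.9523)
member 7 (3-5): L=0.8498, (cx,cy)=(0.9778,0.2094)
member 8 (4-5): L=1.6336, (cx,cy)=(0.2320,0.9727)
solve A·x = −loads:
  F[0-1] = -45.7591 N (compression)
  F[0-2] = +254.0737 N (tension)
  F[1-2] = -292.4432 N (compression)
  F[1-3] = -180.5692 N (compression)
  F[2-3] = +296.0234 N (tension)
  F[2-4] = +93.5051 N (tension)
  F[3-4] = -306.5041 N (compression)
  F[3-5] = +0.0000 N (tension)
  F[4-5] = -0.0000 N (compression)
  Rx@0 = -240.3000 N
  Ry@0 = +43.6369 N
  Ry@4 = +291.8931 N

254.074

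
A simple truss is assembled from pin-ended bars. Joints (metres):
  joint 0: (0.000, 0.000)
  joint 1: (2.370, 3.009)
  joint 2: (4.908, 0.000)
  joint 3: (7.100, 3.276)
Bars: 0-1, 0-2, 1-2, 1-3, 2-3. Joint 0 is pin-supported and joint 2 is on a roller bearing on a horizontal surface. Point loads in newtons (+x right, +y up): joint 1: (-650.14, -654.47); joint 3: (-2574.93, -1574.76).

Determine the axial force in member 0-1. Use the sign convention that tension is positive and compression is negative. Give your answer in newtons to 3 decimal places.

-2230.732

N=4 nodes, M=5 members, R=3 reactions → 2N=8, M+R=8
member 0 (0-1): L=3.8303, (cx,cy)=(0.6188,0.7856)
member 1 (0-2): L=4.9080, (cx,cy)=(1.0000,0.0000)
member 2 (1-2): L=3.9364, (cx,cy)=(0.6447,-0.7644)
member 3 (1-3): L=4.7375, (cx,cy)=(0.9984,0.0564)
member 4 (2-3): L=3.9417, (cx,cy)=(0.5561,0.8311)
solve A·x = −loads:
  F[0-1] = -2230.7319 N (compression)
  F[0-2] = -1844.7933 N (compression)
  F[1-2] = +1319.6217 N (tension)
  F[1-3] = -1583.4739 N (compression)
  F[2-3] = -1787.3850 N (compression)
  Rx@0 = +3225.0700 N
  Ry@0 = +1752.4272 N
  Ry@2 = +476.8028 N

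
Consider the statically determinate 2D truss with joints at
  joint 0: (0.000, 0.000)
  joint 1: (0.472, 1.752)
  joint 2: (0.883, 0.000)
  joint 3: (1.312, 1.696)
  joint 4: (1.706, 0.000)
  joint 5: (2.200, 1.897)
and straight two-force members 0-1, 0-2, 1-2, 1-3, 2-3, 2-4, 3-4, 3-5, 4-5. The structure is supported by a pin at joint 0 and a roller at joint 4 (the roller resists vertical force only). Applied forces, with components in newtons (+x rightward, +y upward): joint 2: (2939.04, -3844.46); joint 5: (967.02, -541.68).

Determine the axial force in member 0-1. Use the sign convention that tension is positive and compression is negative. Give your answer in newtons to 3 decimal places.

N=6 nodes, M=9 members, R=3 reactions → 2N=12, M+R=12
member 0 (0-1): L=1.8145, (cx,cy)=(0.2601,0.9656)
member 1 (0-2): L=0.8830, (cx,cy)=(1.0000,0.0000)
member 2 (1-2): L=1.7996, (cx,cy)=(0.2284,-0.9736)
member 3 (1-3): L=0.8419, (cx,cy)=(0.9978,-0.0665)
member 4 (2-3): L=1.7494, (cx,cy)=(0.2452,0.9695)
member 5 (2-4): L=0.8230, (cx,cy)=(1.0000,0.0000)
member 6 (3-4): L=1.7412, (cx,cy)=(0.2263,-0.9741)
member 7 (3-5): L=0.9105, (cx,cy)=(0.9753,0.2208)
member 8 (4-5): L=1.9603, (cx,cy)=(0.2520,0.9677)
solve A·x = −loads:
  F[0-1] = -644.6819 N (compression)
  F[0-2] = +4073.7621 N (tension)
  F[1-2] = +661.2110 N (tension)
  F[1-3] = -319.4228 N (compression)
  F[2-3] = +3301.5329 N (tension)
  F[2-4] = +476.1181 N (tension)
  F[3-4] = -3034.1497 N (compression)
  F[3-5] = +1207.2732 N (tension)
  F[4-5] = -835.1598 N (compression)
  Rx@0 = -3906.0600 N
  Ry@0 = +622.4875 N
  Ry@4 = +3763.6525 N

-644.682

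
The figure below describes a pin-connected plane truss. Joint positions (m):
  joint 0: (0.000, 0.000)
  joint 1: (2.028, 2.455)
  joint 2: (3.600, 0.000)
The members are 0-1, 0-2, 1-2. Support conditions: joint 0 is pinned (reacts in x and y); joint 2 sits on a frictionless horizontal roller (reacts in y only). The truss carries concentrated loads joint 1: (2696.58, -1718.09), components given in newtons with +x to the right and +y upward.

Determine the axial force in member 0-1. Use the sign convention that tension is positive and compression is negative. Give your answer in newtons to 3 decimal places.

N=3 nodes, M=3 members, R=3 reactions → 2N=6, M+R=6
member 0 (0-1): L=3.1843, (cx,cy)=(0.6369,0.7710)
member 1 (0-2): L=3.6000, (cx,cy)=(1.0000,0.0000)
member 2 (1-2): L=2.9152, (cx,cy)=(0.5392,-0.8421)
solve A·x = −loads:
  F[0-1] = +1412.1007 N (tension)
  F[0-2] = +1797.2507 N (tension)
  F[1-2] = -3332.8811 N (compression)
  Rx@0 = -2696.5800 N
  Ry@0 = -1088.6851 N
  Ry@2 = +2806.7751 N

1412.101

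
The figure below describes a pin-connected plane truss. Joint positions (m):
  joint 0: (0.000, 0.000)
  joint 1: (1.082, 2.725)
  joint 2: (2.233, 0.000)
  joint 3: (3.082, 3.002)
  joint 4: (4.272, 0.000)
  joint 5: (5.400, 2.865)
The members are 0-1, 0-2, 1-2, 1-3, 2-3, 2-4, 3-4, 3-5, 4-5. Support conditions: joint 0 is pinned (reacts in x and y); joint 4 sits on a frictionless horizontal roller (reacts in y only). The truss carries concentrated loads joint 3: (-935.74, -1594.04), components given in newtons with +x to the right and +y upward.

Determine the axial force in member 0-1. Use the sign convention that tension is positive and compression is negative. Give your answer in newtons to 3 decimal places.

-1185.253

N=6 nodes, M=9 members, R=3 reactions → 2N=12, M+R=12
member 0 (0-1): L=2.9320, (cx,cy)=(0.3690,0.9294)
member 1 (0-2): L=2.2330, (cx,cy)=(1.0000,0.0000)
member 2 (1-2): L=2.9581, (cx,cy)=(0.3891,-0.9212)
member 3 (1-3): L=2.0191, (cx,cy)=(0.9905,0.1372)
member 4 (2-3): L=3.1197, (cx,cy)=(0.2721,0.9623)
member 5 (2-4): L=2.0390, (cx,cy)=(1.0000,0.0000)
member 6 (3-4): L=3.2293, (cx,cy)=(0.3685,-0.9296)
member 7 (3-5): L=2.3220, (cx,cy)=(0.9983,-0.0590)
member 8 (4-5): L=3.0791, (cx,cy)=(0.3663,0.9305)
solve A·x = −loads:
  F[0-1] = -1185.2531 N (compression)
  F[0-2] = -498.3374 N (compression)
  F[1-2] = +1067.6097 N (tension)
  F[1-3] = -860.9496 N (compression)
  F[2-3] = -1022.0514 N (compression)
  F[2-4] = +195.2077 N (tension)
  F[3-4] = -529.7278 N (compression)
  F[3-5] = -0.0000 N (compression)
  F[4-5] = +0.0000 N (tension)
  Rx@0 = +935.7400 N
  Ry@0 = +1101.5915 N
  Ry@4 = +492.4485 N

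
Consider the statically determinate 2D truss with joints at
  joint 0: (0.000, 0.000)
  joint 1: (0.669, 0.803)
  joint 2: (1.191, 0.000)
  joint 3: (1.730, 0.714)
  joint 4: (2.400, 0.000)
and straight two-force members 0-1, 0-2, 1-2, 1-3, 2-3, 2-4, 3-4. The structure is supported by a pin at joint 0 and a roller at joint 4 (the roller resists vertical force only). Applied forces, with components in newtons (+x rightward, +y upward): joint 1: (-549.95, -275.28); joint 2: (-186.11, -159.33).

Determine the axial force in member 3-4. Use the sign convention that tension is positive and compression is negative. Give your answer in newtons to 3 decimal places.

N=5 nodes, M=7 members, R=3 reactions → 2N=10, M+R=10
member 0 (0-1): L=1.0452, (cx,cy)=(0.6401,0.7683)
member 1 (0-2): L=1.1910, (cx,cy)=(1.0000,0.0000)
member 2 (1-2): L=0.9578, (cx,cy)=(0.5450,-0.8384)
member 3 (1-3): L=1.0647, (cx,cy)=(0.9965,-0.0836)
member 4 (2-3): L=0.8946, (cx,cy)=(0.6025,0.7981)
member 5 (2-4): L=1.2090, (cx,cy)=(1.0000,0.0000)
member 6 (3-4): L=0.9791, (cx,cy)=(0.6843,-0.7292)
solve A·x = −loads:
  F[0-1] = -602.3851 N (compression)
  F[0-2] = -350.4791 N (compression)
  F[1-2] = +219.1803 N (tension)
  F[1-3] = +45.0681 N (tension)
  F[2-3] = -30.6158 N (compression)
  F[2-4] = -26.4643 N (compression)
  F[3-4] = +38.6747 N (tension)
  Rx@0 = +736.0600 N
  Ry@0 = +462.8123 N
  Ry@4 = -28.2023 N

38.675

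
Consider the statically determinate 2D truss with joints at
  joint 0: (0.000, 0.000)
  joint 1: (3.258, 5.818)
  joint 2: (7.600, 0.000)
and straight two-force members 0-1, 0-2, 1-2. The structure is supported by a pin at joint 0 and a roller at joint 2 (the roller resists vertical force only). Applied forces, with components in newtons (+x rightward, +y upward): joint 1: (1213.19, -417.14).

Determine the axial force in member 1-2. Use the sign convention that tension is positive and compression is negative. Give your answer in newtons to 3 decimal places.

N=3 nodes, M=3 members, R=3 reactions → 2N=6, M+R=6
member 0 (0-1): L=6.6681, (cx,cy)=(0.4886,0.8725)
member 1 (0-2): L=7.6000, (cx,cy)=(1.0000,0.0000)
member 2 (1-2): L=7.2596, (cx,cy)=(0.5981,-0.8014)
solve A·x = −loads:
  F[0-1] = +791.2910 N (tension)
  F[0-2] = +826.5698 N (tension)
  F[1-2] = -1381.9859 N (compression)
  Rx@0 = -1213.1900 N
  Ry@0 = -690.4102 N
  Ry@2 = +1107.5502 N

-1381.986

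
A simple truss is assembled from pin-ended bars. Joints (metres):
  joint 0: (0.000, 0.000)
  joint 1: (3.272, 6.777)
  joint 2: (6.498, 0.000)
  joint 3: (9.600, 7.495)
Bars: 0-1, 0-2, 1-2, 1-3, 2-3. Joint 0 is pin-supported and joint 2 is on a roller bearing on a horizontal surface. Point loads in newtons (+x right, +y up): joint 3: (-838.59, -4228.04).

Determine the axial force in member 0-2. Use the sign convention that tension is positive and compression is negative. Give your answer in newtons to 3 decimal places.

-1346.079

N=4 nodes, M=5 members, R=3 reactions → 2N=8, M+R=8
member 0 (0-1): L=7.5255, (cx,cy)=(0.4348,0.9005)
member 1 (0-2): L=6.4980, (cx,cy)=(1.0000,0.0000)
member 2 (1-2): L=7.5057, (cx,cy)=(0.4298,-0.9029)
member 3 (1-3): L=6.3686, (cx,cy)=(0.9936,0.1127)
member 4 (2-3): L=8.1116, (cx,cy)=(0.3824,0.9240)
solve A·x = −loads:
  F[0-1] = +1167.2139 N (tension)
  F[0-2] = -1346.0785 N (compression)
  F[1-2] = -1043.9706 N (compression)
  F[1-3] = +962.3323 N (tension)
  F[2-3] = -4693.2703 N (compression)
  Rx@0 = +838.5900 N
  Ry@0 = -1051.1154 N
  Ry@2 = +5279.1554 N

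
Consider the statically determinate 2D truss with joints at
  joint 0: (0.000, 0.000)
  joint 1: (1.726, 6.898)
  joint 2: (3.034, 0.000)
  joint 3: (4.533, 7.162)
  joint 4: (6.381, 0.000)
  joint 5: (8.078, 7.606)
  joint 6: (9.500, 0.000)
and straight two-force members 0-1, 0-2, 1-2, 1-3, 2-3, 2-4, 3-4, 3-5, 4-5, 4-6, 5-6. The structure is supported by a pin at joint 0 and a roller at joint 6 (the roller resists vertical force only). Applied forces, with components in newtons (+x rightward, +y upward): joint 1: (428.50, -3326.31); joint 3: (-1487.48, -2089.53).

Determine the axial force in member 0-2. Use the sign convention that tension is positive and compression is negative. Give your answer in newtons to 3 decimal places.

N=7 nodes, M=11 members, R=3 reactions → 2N=14, M+R=14
member 0 (0-1): L=7.1107, (cx,cy)=(0.2427,0.9701)
member 1 (0-2): L=3.0340, (cx,cy)=(1.0000,0.0000)
member 2 (1-2): L=7.0209, (cx,cy)=(0.1863,-0.9825)
member 3 (1-3): L=2.8194, (cx,cy)=(0.9956,0.0936)
member 4 (2-3): L=7.3172, (cx,cy)=(0.2049,0.9788)
member 5 (2-4): L=3.3470, (cx,cy)=(1.0000,0.0000)
member 6 (3-4): L=7.3966, (cx,cy)=(0.2498,-0.9683)
member 7 (3-5): L=3.5727, (cx,cy)=(0.9922,0.1243)
member 8 (4-5): L=7.7930, (cx,cy)=(0.2178,0.9760)
member 9 (4-6): L=3.1190, (cx,cy)=(1.0000,0.0000)
member 10 (5-6): L=7.7378, (cx,cy)=(0.1838,-0.9830)
solve A·x = −loads:
  F[0-1] = -4767.3102 N (compression)
  F[0-2] = +98.2090 N (tension)
  F[1-2] = +1149.2719 N (tension)
  F[1-3] = -1807.7415 N (compression)
  F[2-3] = -1153.6181 N (compression)
  F[2-4] = +548.6493 N (tension)
  F[3-4] = -860.1860 N (compression)
  F[3-5] = -336.3433 N (compression)
  F[4-5] = +853.3849 N (tension)
  F[4-6] = +147.9034 N (tension)
  F[5-6] = -804.8136 N (compression)
  Rx@0 = +1058.9800 N
  Ry@0 = +4624.7335 N
  Ry@6 = +791.1065 N

98.209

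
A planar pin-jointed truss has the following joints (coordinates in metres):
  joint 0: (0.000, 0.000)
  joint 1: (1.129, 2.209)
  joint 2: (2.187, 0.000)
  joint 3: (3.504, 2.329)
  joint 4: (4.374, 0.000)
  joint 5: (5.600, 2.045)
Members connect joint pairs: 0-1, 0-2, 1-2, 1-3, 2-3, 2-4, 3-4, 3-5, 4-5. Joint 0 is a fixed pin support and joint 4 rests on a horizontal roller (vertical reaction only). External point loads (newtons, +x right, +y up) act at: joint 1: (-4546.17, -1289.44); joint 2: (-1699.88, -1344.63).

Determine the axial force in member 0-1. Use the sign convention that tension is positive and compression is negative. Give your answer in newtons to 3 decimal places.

N=6 nodes, M=9 members, R=3 reactions → 2N=12, M+R=12
member 0 (0-1): L=2.4808, (cx,cy)=(0.4551,0.8904)
member 1 (0-2): L=2.1870, (cx,cy)=(1.0000,0.0000)
member 2 (1-2): L=2.4493, (cx,cy)=(0.4320,-0.9019)
member 3 (1-3): L=2.3780, (cx,cy)=(0.9987,0.0505)
member 4 (2-3): L=2.6756, (cx,cy)=(0.4922,0.8705)
member 5 (2-4): L=2.1870, (cx,cy)=(1.0000,0.0000)
member 6 (3-4): L=2.4862, (cx,cy)=(0.3499,-0.9368)
member 7 (3-5): L=2.1152, (cx,cy)=(0.9909,-0.1343)
member 8 (4-5): L=2.3843, (cx,cy)=(0.5142,0.8577)
solve A·x = −loads:
  F[0-1] = -4407.7896 N (compression)
  F[0-2] = -4240.0788 N (compression)
  F[1-2] = +2992.0264 N (tension)
  F[1-3] = +1249.3516 N (tension)
  F[2-3] = -1555.3237 N (compression)
  F[2-4] = -482.1835 N (compression)
  F[3-4] = +1377.9307 N (tension)
  F[3-5] = -0.0000 N (tension)
  F[4-5] = +0.0000 N (tension)
  Rx@0 = +6246.0500 N
  Ry@0 = +3924.8807 N
  Ry@4 = -1290.8107 N

-4407.790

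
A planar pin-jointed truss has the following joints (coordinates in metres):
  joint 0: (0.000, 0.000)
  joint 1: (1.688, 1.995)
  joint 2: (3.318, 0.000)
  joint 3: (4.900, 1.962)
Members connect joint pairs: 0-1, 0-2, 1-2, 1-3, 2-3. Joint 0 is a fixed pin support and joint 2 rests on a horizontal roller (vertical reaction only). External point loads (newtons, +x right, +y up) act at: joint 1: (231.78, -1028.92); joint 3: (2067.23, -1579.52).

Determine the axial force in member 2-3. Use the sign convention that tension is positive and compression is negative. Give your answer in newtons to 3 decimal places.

-1985.294

N=4 nodes, M=5 members, R=3 reactions → 2N=8, M+R=8
member 0 (0-1): L=2.6133, (cx,cy)=(0.6459,0.7634)
member 1 (0-2): L=3.3180, (cx,cy)=(1.0000,0.0000)
member 2 (1-2): L=2.5762, (cx,cy)=(0.6327,-0.7744)
member 3 (1-3): L=3.2122, (cx,cy)=(0.9999,-0.0103)
member 4 (2-3): L=2.5204, (cx,cy)=(0.6277,0.7785)
solve A·x = −loads:
  F[0-1] = +2108.1893 N (tension)
  F[0-2] = +937.2776 N (tension)
  F[1-2] = -3450.9185 N (compression)
  F[1-3] = +3313.5552 N (tension)
  F[2-3] = -1985.2945 N (compression)
  Rx@0 = -2299.0100 N
  Ry@0 = -1609.3934 N
  Ry@2 = +4217.8334 N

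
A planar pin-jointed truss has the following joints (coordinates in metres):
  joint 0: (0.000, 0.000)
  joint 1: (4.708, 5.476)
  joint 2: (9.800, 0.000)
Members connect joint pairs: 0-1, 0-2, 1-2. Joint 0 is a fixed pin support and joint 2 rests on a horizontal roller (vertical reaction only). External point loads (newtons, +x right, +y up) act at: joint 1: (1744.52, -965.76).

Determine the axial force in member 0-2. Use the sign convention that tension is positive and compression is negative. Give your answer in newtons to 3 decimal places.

1337.863

N=3 nodes, M=3 members, R=3 reactions → 2N=6, M+R=6
member 0 (0-1): L=7.2216, (cx,cy)=(0.6519,0.7583)
member 1 (0-2): L=9.8000, (cx,cy)=(1.0000,0.0000)
member 2 (1-2): L=7.4776, (cx,cy)=(0.6810,-0.7323)
solve A·x = −loads:
  F[0-1] = +623.7737 N (tension)
  F[0-2] = +1337.8626 N (tension)
  F[1-2] = -1964.6602 N (compression)
  Rx@0 = -1744.5200 N
  Ry@0 = -472.9940 N
  Ry@2 = +1438.7540 N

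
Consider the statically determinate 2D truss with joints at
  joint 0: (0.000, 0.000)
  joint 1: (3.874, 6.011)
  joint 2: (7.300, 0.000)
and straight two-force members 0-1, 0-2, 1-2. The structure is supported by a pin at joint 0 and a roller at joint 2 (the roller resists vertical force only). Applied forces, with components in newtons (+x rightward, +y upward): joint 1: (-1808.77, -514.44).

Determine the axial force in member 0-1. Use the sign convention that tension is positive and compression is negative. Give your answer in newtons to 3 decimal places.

N=3 nodes, M=3 members, R=3 reactions → 2N=6, M+R=6
member 0 (0-1): L=7.1512, (cx,cy)=(0.5417,0.8406)
member 1 (0-2): L=7.3000, (cx,cy)=(1.0000,0.0000)
member 2 (1-2): L=6.9188, (cx,cy)=(0.4952,-0.8688)
solve A·x = −loads:
  F[0-1] = -2059.1387 N (compression)
  F[0-2] = -693.2821 N (compression)
  F[1-2] = +1400.0789 N (tension)
  Rx@0 = +1808.7700 N
  Ry@0 = +1730.8203 N
  Ry@2 = -1216.3803 N

-2059.139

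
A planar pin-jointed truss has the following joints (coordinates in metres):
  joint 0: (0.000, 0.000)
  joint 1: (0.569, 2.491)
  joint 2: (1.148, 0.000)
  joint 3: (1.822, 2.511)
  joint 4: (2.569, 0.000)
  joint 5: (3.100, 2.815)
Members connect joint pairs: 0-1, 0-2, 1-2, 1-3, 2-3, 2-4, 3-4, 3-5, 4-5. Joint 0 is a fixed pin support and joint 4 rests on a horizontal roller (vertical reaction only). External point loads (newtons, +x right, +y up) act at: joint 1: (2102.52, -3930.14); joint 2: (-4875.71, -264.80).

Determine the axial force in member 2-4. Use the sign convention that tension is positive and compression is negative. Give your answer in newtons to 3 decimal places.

N=6 nodes, M=9 members, R=3 reactions → 2N=12, M+R=12
member 0 (0-1): L=2.5552, (cx,cy)=(0.2227,0.9749)
member 1 (0-2): L=1.1480, (cx,cy)=(1.0000,0.0000)
member 2 (1-2): L=2.5574, (cx,cy)=(0.2264,-0.9740)
member 3 (1-3): L=1.2532, (cx,cy)=(0.9999,0.0160)
member 4 (2-3): L=2.5999, (cx,cy)=(0.2592,0.9658)
member 5 (2-4): L=1.4210, (cx,cy)=(1.0000,0.0000)
member 6 (3-4): L=2.6198, (cx,cy)=(0.2851,-0.9585)
member 7 (3-5): L=1.3137, (cx,cy)=(0.9729,0.2314)
member 8 (4-5): L=2.8646, (cx,cy)=(0.1854,0.9827)
solve A·x = −loads:
  F[0-1] = -1197.5214 N (compression)
  F[0-2] = -2506.5180 N (compression)
  F[1-2] = -2864.5331 N (compression)
  F[1-3] = -1720.8771 N (compression)
  F[2-3] = +3163.0917 N (tension)
  F[2-4] = +900.6506 N (tension)
  F[3-4] = -3158.6163 N (compression)
  F[3-5] = +0.0000 N (tension)
  F[4-5] = +0.0000 N (tension)
  Rx@0 = +2773.1900 N
  Ry@0 = +1167.4517 N
  Ry@4 = +3027.4883 N

900.651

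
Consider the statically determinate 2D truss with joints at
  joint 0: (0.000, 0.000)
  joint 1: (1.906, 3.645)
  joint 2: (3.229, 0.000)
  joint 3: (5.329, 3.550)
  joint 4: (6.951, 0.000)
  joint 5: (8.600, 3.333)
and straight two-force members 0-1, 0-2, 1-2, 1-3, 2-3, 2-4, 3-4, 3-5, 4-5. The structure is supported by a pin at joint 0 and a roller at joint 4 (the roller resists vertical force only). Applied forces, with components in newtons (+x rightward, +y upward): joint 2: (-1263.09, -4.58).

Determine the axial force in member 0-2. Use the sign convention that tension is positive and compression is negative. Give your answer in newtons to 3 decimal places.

-1261.808

N=6 nodes, M=9 members, R=3 reactions → 2N=12, M+R=12
member 0 (0-1): L=4.1133, (cx,cy)=(0.4634,0.8862)
member 1 (0-2): L=3.2290, (cx,cy)=(1.0000,0.0000)
member 2 (1-2): L=3.8777, (cx,cy)=(0.3412,-0.9400)
member 3 (1-3): L=3.4243, (cx,cy)=(0.9996,-0.0277)
member 4 (2-3): L=4.1246, (cx,cy)=(0.5091,0.8607)
member 5 (2-4): L=3.7220, (cx,cy)=(1.0000,0.0000)
member 6 (3-4): L=3.9030, (cx,cy)=(0.4156,-0.9096)
member 7 (3-5): L=3.2782, (cx,cy)=(0.9978,-0.0662)
member 8 (4-5): L=3.7186, (cx,cy)=(0.4434,0.8963)
solve A·x = −loads:
  F[0-1] = -2.7675 N (compression)
  F[0-2] = -1261.8076 N (compression)
  F[1-2] = +2.6738 N (tension)
  F[1-3] = -2.1955 N (compression)
  F[2-3] = +2.4012 N (tension)
  F[2-4] = +0.9721 N (tension)
  F[3-4] = -2.3391 N (compression)
  F[3-5] = +0.0000 N (tension)
  F[4-5] = -0.0000 N (compression)
  Rx@0 = +1263.0900 N
  Ry@0 = +2.4524 N
  Ry@4 = +2.1276 N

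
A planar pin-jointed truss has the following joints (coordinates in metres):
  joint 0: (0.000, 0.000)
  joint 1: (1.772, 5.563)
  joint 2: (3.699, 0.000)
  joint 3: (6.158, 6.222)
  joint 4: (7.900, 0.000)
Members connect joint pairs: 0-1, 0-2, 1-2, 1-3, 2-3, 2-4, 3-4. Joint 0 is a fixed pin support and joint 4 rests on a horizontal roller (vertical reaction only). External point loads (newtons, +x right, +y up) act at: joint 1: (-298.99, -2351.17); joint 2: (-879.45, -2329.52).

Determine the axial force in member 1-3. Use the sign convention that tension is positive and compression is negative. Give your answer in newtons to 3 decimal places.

N=5 nodes, M=7 members, R=3 reactions → 2N=10, M+R=10
member 0 (0-1): L=5.8384, (cx,cy)=(0.3035,0.9528)
member 1 (0-2): L=3.6990, (cx,cy)=(1.0000,0.0000)
member 2 (1-2): L=5.8873, (cx,cy)=(0.3273,-0.9449)
member 3 (1-3): L=4.4352, (cx,cy)=(0.9889,0.1486)
member 4 (2-3): L=6.6903, (cx,cy)=(0.3675,0.9300)
member 5 (2-4): L=4.2010, (cx,cy)=(1.0000,0.0000)
member 6 (3-4): L=6.4613, (cx,cy)=(0.2696,-0.9630)
solve A·x = −loads:
  F[0-1] = -3435.1488 N (compression)
  F[0-2] = -135.8461 N (compression)
  F[1-2] = +815.0254 N (tension)
  F[1-3] = -1021.7148 N (compression)
  F[2-3] = +1676.7550 N (tension)
  F[2-4] = +394.0864 N (tension)
  F[3-4] = -1461.7069 N (compression)
  Rx@0 = +1178.4400 N
  Ry@0 = +3273.1094 N
  Ry@4 = +1407.5806 N

-1021.715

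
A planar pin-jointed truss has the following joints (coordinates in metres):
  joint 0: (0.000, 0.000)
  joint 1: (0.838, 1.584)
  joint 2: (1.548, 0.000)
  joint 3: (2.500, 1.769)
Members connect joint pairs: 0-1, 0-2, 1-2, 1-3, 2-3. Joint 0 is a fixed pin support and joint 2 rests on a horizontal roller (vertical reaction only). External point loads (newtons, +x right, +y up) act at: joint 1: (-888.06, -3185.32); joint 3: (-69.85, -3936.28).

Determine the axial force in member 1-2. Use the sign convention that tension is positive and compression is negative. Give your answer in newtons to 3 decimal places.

-3193.372

N=4 nodes, M=5 members, R=3 reactions → 2N=8, M+R=8
member 0 (0-1): L=1.7920, (cx,cy)=(0.4676,0.8839)
member 1 (0-2): L=1.5480, (cx,cy)=(1.0000,0.0000)
member 2 (1-2): L=1.7358, (cx,cy)=(0.4090,-0.9125)
member 3 (1-3): L=1.6723, (cx,cy)=(0.9939,0.1106)
member 4 (2-3): L=2.0089, (cx,cy)=(0.4739,0.8806)
solve A·x = −loads:
  F[0-1] = -32.5147 N (compression)
  F[0-2] = -942.7051 N (compression)
  F[1-2] = -3193.3724 N (compression)
  F[1-3] = +2192.4750 N (tension)
  F[2-3] = -4745.5268 N (compression)
  Rx@0 = +957.9100 N
  Ry@0 = +28.7405 N
  Ry@2 = +7092.8595 N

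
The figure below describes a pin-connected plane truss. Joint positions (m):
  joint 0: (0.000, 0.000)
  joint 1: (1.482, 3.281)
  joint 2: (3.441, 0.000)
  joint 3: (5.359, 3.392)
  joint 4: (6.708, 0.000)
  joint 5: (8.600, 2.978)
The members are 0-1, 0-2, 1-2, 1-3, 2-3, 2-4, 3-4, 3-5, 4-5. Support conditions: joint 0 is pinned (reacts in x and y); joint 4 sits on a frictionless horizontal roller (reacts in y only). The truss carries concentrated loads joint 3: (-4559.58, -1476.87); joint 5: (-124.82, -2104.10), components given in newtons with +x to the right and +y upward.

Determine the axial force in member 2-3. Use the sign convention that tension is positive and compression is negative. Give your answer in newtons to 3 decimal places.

-2301.752

N=6 nodes, M=9 members, R=3 reactions → 2N=12, M+R=12
member 0 (0-1): L=3.6002, (cx,cy)=(0.4116,0.9113)
member 1 (0-2): L=3.4410, (cx,cy)=(1.0000,0.0000)
member 2 (1-2): L=3.8213, (cx,cy)=(0.5126,-0.8586)
member 3 (1-3): L=3.8786, (cx,cy)=(0.9996,0.0286)
member 4 (2-3): L=3.8967, (cx,cy)=(0.4922,0.8705)
member 5 (2-4): L=3.2670, (cx,cy)=(1.0000,0.0000)
member 6 (3-4): L=3.6504, (cx,cy)=(0.3695,-0.9292)
member 7 (3-5): L=3.2673, (cx,cy)=(0.9919,-0.1267)
member 8 (4-5): L=3.5282, (cx,cy)=(0.5363,0.8441)
solve A·x = −loads:
  F[0-1] = -2265.4154 N (compression)
  F[0-2] = -3751.8502 N (compression)
  F[1-2] = +2333.5939 N (tension)
  F[1-3] = -2129.7329 N (compression)
  F[2-3] = -2301.7524 N (compression)
  F[2-4] = -1422.5952 N (compression)
  F[3-4] = +478.3713 N (tension)
  F[3-5] = +1130.1027 N (tension)
  F[4-5] = -2323.1886 N (compression)
  Rx@0 = +4684.4000 N
  Ry@0 = +2064.5721 N
  Ry@4 = +1516.3979 N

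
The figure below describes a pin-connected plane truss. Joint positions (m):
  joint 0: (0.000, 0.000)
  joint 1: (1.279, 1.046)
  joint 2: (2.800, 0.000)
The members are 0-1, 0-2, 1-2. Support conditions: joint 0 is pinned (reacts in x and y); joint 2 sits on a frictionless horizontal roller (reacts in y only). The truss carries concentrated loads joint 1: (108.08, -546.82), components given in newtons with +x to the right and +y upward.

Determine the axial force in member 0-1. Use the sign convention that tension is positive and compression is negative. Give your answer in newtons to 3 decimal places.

-405.427

N=3 nodes, M=3 members, R=3 reactions → 2N=6, M+R=6
member 0 (0-1): L=1.6523, (cx,cy)=(0.7741,0.6331)
member 1 (0-2): L=2.8000, (cx,cy)=(1.0000,0.0000)
member 2 (1-2): L=1.8460, (cx,cy)=(0.8240,-0.5666)
solve A·x = −loads:
  F[0-1] = -405.4269 N (compression)
  F[0-2] = +421.9178 N (tension)
  F[1-2] = -512.0592 N (compression)
  Rx@0 = -108.0800 N
  Ry@0 = +256.6648 N
  Ry@2 = +290.1552 N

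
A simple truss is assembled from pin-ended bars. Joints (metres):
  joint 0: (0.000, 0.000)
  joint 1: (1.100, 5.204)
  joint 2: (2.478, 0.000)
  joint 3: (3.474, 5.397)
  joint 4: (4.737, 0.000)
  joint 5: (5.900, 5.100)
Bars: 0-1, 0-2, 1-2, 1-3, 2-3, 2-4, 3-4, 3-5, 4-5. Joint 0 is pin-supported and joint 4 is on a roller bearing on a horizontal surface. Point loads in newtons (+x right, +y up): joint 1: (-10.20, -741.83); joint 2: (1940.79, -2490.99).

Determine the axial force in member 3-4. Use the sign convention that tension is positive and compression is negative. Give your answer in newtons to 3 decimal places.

N=6 nodes, M=9 members, R=3 reactions → 2N=12, M+R=12
member 0 (0-1): L=5.3190, (cx,cy)=(0.2068,0.9784)
member 1 (0-2): L=2.4780, (cx,cy)=(1.0000,0.0000)
member 2 (1-2): L=5.3834, (cx,cy)=(0.2560,-0.9667)
member 3 (1-3): L=2.3818, (cx,cy)=(0.9967,0.0810)
member 4 (2-3): L=5.4881, (cx,cy)=(0.1815,0.9834)
member 5 (2-4): L=2.2590, (cx,cy)=(1.0000,0.0000)
member 6 (3-4): L=5.5428, (cx,cy)=(0.2279,-0.9737)
member 7 (3-5): L=2.4441, (cx,cy)=(0.9926,-0.1215)
member 8 (4-5): L=5.2309, (cx,cy)=(0.2223,0.9750)
solve A·x = −loads:
  F[0-1] = -1807.7659 N (compression)
  F[0-2] = +2304.4474 N (tension)
  F[1-2] = +1009.9215 N (tension)
  F[1-3] = -624.2240 N (compression)
  F[2-3] = +1540.2933 N (tension)
  F[2-4] = +342.6352 N (tension)
  F[3-4] = -1503.6917 N (compression)
  F[3-5] = +0.0000 N (tension)
  F[4-5] = -0.0000 N (compression)
  Rx@0 = -1930.5900 N
  Ry@0 = +1768.6854 N
  Ry@4 = +1464.1346 N

-1503.692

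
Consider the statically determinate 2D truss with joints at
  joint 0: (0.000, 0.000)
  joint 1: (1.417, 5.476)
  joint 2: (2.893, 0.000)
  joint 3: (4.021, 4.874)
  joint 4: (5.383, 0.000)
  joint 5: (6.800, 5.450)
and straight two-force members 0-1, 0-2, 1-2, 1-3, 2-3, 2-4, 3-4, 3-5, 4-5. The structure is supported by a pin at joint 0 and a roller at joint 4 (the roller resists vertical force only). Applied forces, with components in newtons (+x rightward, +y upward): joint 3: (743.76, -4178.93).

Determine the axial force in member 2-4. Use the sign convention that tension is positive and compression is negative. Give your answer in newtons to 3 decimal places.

1060.486

N=6 nodes, M=9 members, R=3 reactions → 2N=12, M+R=12
member 0 (0-1): L=5.6564, (cx,cy)=(0.2505,0.9681)
member 1 (0-2): L=2.8930, (cx,cy)=(1.0000,0.0000)
member 2 (1-2): L=5.6714, (cx,cy)=(0.2603,-0.9655)
member 3 (1-3): L=2.6727, (cx,cy)=(0.9743,-0.2252)
member 4 (2-3): L=5.0028, (cx,cy)=(0.2255,0.9742)
member 5 (2-4): L=2.4900, (cx,cy)=(1.0000,0.0000)
member 6 (3-4): L=5.0607, (cx,cy)=(0.2691,-0.9631)
member 7 (3-5): L=2.8381, (cx,cy)=(0.9792,0.2030)
member 8 (4-5): L=5.6312, (cx,cy)=(0.2516,0.9678)
solve A·x = −loads:
  F[0-1] = -396.5605 N (compression)
  F[0-2] = +843.1041 N (tension)
  F[1-2] = +449.4071 N (tension)
  F[1-3] = -222.0080 N (compression)
  F[2-3] = -445.3899 N (compression)
  F[2-4] = +1060.4862 N (tension)
  F[3-4] = -3940.4019 N (compression)
  F[3-5] = -0.0000 N (compression)
  F[4-5] = +0.0000 N (tension)
  Rx@0 = -743.7600 N
  Ry@0 = +383.9154 N
  Ry@4 = +3795.0146 N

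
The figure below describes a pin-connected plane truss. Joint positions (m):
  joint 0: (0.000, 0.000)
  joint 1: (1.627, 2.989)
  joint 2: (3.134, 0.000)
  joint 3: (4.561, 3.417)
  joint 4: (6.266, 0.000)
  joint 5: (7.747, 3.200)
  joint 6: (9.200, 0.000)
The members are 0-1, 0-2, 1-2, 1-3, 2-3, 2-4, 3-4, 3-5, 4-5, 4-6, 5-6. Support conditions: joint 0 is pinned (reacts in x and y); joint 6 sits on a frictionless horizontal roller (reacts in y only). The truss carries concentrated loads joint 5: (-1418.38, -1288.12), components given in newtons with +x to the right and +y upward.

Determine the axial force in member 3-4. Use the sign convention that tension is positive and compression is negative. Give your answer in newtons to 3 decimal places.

879.397

N=7 nodes, M=11 members, R=3 reactions → 2N=14, M+R=14
member 0 (0-1): L=3.4031, (cx,cy)=(0.4781,0.8783)
member 1 (0-2): L=3.1340, (cx,cy)=(1.0000,0.0000)
member 2 (1-2): L=3.3474, (cx,cy)=(0.4502,-0.8929)
member 3 (1-3): L=2.9651, (cx,cy)=(0.9895,0.1443)
member 4 (2-3): L=3.7030, (cx,cy)=(0.3854,0.9228)
member 5 (2-4): L=3.1320, (cx,cy)=(1.0000,0.0000)
member 6 (3-4): L=3.8188, (cx,cy)=(0.4465,-0.8948)
member 7 (3-5): L=3.1934, (cx,cy)=(0.9977,-0.0680)
member 8 (4-5): L=3.5261, (cx,cy)=(0.4200,0.9075)
member 9 (4-6): L=2.9340, (cx,cy)=(1.0000,0.0000)
member 10 (5-6): L=3.5144, (cx,cy)=(0.4134,-0.9105)
solve A·x = −loads:
  F[0-1] = -793.3280 N (compression)
  F[0-2] = -1039.0977 N (compression)
  F[1-2] = +669.1626 N (tension)
  F[1-3] = -687.7411 N (compression)
  F[2-3] = -647.5260 N (compression)
  F[2-4] = -488.3091 N (compression)
  F[3-4] = +879.3968 N (tension)
  F[3-5] = -1325.7687 N (compression)
  F[4-5] = -867.0657 N (compression)
  F[4-6] = +268.5015 N (tension)
  F[5-6] = -649.4351 N (compression)
  Rx@0 = +1418.3800 N
  Ry@0 = +696.7885 N
  Ry@6 = +591.3315 N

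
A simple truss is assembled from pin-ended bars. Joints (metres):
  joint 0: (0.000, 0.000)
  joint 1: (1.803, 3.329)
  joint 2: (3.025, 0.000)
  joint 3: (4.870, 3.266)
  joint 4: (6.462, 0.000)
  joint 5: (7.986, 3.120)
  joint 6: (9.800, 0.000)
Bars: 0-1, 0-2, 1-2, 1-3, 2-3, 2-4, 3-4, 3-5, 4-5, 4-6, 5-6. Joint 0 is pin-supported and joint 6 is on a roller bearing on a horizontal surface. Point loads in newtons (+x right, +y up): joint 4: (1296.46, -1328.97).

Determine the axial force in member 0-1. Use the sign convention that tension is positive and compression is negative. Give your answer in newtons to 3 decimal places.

N=7 nodes, M=11 members, R=3 reactions → 2N=14, M+R=14
member 0 (0-1): L=3.7859, (cx,cy)=(0.4762,0.8793)
member 1 (0-2): L=3.0250, (cx,cy)=(1.0000,0.0000)
member 2 (1-2): L=3.5462, (cx,cy)=(0.3446,-0.9388)
member 3 (1-3): L=3.0676, (cx,cy)=(0.9998,-0.0205)
member 4 (2-3): L=3.7511, (cx,cy)=(0.4919,0.8707)
member 5 (2-4): L=3.4370, (cx,cy)=(1.0000,0.0000)
member 6 (3-4): L=3.6333, (cx,cy)=(0.4382,-0.8989)
member 7 (3-5): L=3.1194, (cx,cy)=(0.9989,-0.0468)
member 8 (4-5): L=3.4723, (cx,cy)=(0.4389,0.8985)
member 9 (4-6): L=3.3380, (cx,cy)=(1.0000,0.0000)
member 10 (5-6): L=3.6090, (cx,cy)=(0.5026,-0.8645)
solve A·x = −loads:
  F[0-1] = -514.7910 N (compression)
  F[0-2] = +1541.6244 N (tension)
  F[1-2] = +491.2660 N (tension)
  F[1-3] = -414.5393 N (compression)
  F[2-3] = -529.6761 N (compression)
  F[2-4] = +1971.4358 N (tension)
  F[3-4] = +551.3531 N (tension)
  F[3-5] = -917.5641 N (compression)
  F[4-5] = +927.4658 N (tension)
  F[4-6] = +509.4936 N (tension)
  F[5-6] = -1013.6552 N (compression)
  Rx@0 = -1296.4600 N
  Ry@0 = +452.6635 N
  Ry@6 = +876.3065 N

-514.791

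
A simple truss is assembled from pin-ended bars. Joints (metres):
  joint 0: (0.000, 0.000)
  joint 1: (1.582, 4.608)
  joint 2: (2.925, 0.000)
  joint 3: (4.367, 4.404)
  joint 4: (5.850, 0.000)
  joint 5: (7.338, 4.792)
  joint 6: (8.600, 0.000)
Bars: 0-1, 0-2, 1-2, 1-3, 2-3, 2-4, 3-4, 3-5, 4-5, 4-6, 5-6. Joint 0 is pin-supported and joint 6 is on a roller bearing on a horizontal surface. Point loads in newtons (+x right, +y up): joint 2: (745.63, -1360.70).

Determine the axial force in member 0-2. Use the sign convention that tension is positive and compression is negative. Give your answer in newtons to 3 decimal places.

1053.895

N=7 nodes, M=11 members, R=3 reactions → 2N=14, M+R=14
member 0 (0-1): L=4.8720, (cx,cy)=(0.3247,0.9458)
member 1 (0-2): L=2.9250, (cx,cy)=(1.0000,0.0000)
member 2 (1-2): L=4.7997, (cx,cy)=(0.2798,-0.9601)
member 3 (1-3): L=2.7925, (cx,cy)=(0.9973,-0.0731)
member 4 (2-3): L=4.6341, (cx,cy)=(0.3112,0.9504)
member 5 (2-4): L=2.9250, (cx,cy)=(1.0000,0.0000)
member 6 (3-4): L=4.6470, (cx,cy)=(0.3191,-0.9477)
member 7 (3-5): L=2.9962, (cx,cy)=(0.9916,0.1295)
member 8 (4-5): L=5.0177, (cx,cy)=(0.2965,0.9550)
member 9 (4-6): L=2.7500, (cx,cy)=(1.0000,0.0000)
member 10 (5-6): L=4.9554, (cx,cy)=(0.2547,-0.9670)
solve A·x = −loads:
  F[0-1] = -949.3463 N (compression)
  F[0-2] = +1053.8947 N (tension)
  F[1-2] = +979.6967 N (tension)
  F[1-3] = -583.9520 N (compression)
  F[2-3] = +442.0844 N (tension)
  F[2-4] = +444.8266 N (tension)
  F[3-4] = -526.4758 N (compression)
  F[3-5] = -279.1622 N (compression)
  F[4-5] = +522.4477 N (tension)
  F[4-6] = +121.8800 N (tension)
  F[5-6] = -478.5761 N (compression)
  Rx@0 = -745.6300 N
  Ry@0 = +897.9038 N
  Ry@6 = +462.7962 N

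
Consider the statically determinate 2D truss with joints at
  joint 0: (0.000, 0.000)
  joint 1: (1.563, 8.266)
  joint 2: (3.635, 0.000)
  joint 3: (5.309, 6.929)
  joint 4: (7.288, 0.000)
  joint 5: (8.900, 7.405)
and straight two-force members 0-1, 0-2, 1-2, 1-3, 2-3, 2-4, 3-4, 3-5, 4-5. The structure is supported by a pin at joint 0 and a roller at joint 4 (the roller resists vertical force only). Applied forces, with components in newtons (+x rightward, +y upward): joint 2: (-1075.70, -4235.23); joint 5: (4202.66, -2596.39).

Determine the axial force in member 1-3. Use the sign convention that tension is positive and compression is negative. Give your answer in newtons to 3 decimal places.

1395.624

N=6 nodes, M=9 members, R=3 reactions → 2N=12, M+R=12
member 0 (0-1): L=8.4125, (cx,cy)=(0.1858,0.9826)
member 1 (0-2): L=3.6350, (cx,cy)=(1.0000,0.0000)
member 2 (1-2): L=8.5217, (cx,cy)=(0.2431,-0.9700)
member 3 (1-3): L=3.9774, (cx,cy)=(0.9418,-0.3361)
member 4 (2-3): L=7.1283, (cx,cy)=(0.2348,0.9720)
member 5 (2-4): L=3.6530, (cx,cy)=(1.0000,0.0000)
member 6 (3-4): L=7.2061, (cx,cy)=(0.2746,-0.9616)
member 7 (3-5): L=3.6224, (cx,cy)=(0.9913,0.1314)
member 8 (4-5): L=7.5784, (cx,cy)=(0.2127,0.9771)
solve A·x = −loads:
  F[0-1] = +2769.7938 N (tension)
  F[0-2] = +2612.3447 N (tension)
  F[1-2] = -3289.4137 N (compression)
  F[1-3] = +1395.6244 N (tension)
  F[2-3] = +7639.5725 N (tension)
  F[2-4] = +1094.1918 N (tension)
  F[3-4] = -6558.1816 N (compression)
  F[3-5] = +4952.4818 N (tension)
  F[4-5] = -3323.2169 N (compression)
  Rx@0 = -3126.9600 N
  Ry@0 = -2721.5673 N
  Ry@4 = +9553.1873 N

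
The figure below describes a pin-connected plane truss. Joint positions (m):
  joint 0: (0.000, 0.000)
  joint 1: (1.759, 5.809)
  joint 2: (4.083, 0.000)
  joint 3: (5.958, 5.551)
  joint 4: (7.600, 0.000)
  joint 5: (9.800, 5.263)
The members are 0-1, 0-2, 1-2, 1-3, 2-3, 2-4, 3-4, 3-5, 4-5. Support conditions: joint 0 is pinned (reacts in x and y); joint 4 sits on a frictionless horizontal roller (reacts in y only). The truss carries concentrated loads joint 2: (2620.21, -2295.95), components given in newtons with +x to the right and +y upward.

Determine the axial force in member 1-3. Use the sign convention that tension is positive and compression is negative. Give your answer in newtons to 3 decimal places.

-767.055

N=6 nodes, M=9 members, R=3 reactions → 2N=12, M+R=12
member 0 (0-1): L=6.0695, (cx,cy)=(0.2898,0.9571)
member 1 (0-2): L=4.0830, (cx,cy)=(1.0000,0.0000)
member 2 (1-2): L=6.2566, (cx,cy)=(0.3714,-0.9285)
member 3 (1-3): L=4.2069, (cx,cy)=(0.9981,-0.0613)
member 4 (2-3): L=5.8591, (cx,cy)=(0.3200,0.9474)
member 5 (2-4): L=3.5170, (cx,cy)=(1.0000,0.0000)
member 6 (3-4): L=5.7888, (cx,cy)=(0.2837,-0.9589)
member 7 (3-5): L=3.8528, (cx,cy)=(0.9972,-0.0748)
member 8 (4-5): L=5.7043, (cx,cy)=(0.3857,0.9226)
solve A·x = −loads:
  F[0-1] = -1110.1232 N (compression)
  F[0-2] = +2941.9356 N (tension)
  F[1-2] = +1195.0209 N (tension)
  F[1-3] = -767.0549 N (compression)
  F[2-3] = +1252.2814 N (tension)
  F[2-4] = +364.8633 N (tension)
  F[3-4] = -1286.3012 N (compression)
  F[3-5] = -0.0000 N (tension)
  F[4-5] = +0.0000 N (tension)
  Rx@0 = -2620.2100 N
  Ry@0 = +1062.4811 N
  Ry@4 = +1233.4689 N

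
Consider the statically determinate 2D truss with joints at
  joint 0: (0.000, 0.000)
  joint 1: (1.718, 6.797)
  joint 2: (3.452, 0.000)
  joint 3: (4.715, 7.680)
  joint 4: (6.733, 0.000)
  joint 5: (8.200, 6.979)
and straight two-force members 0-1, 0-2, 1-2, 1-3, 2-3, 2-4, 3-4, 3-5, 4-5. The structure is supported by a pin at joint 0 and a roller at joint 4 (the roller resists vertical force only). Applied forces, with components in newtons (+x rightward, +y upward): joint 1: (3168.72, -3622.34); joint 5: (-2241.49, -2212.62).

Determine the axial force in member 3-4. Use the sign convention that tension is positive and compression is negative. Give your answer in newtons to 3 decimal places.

-2004.822

N=6 nodes, M=9 members, R=3 reactions → 2N=12, M+R=12
member 0 (0-1): L=7.0108, (cx,cy)=(0.2451,0.9695)
member 1 (0-2): L=3.4520, (cx,cy)=(1.0000,0.0000)
member 2 (1-2): L=7.0147, (cx,cy)=(0.2472,-0.9690)
member 3 (1-3): L=3.1244, (cx,cy)=(0.9592,0.2826)
member 4 (2-3): L=7.7832, (cx,cy)=(0.1623,0.9867)
member 5 (2-4): L=3.2810, (cx,cy)=(1.0000,0.0000)
member 6 (3-4): L=7.9407, (cx,cy)=(0.2541,-0.9672)
member 7 (3-5): L=3.5548, (cx,cy)=(0.9804,-0.1972)
member 8 (4-5): L=7.1315, (cx,cy)=(0.2057,0.9786)
solve A·x = −loads:
  F[0-1] = -1382.6732 N (compression)
  F[0-2] = +1266.0568 N (tension)
  F[1-2] = -3182.2400 N (compression)
  F[1-3] = -2836.5499 N (compression)
  F[2-3] = +3124.8993 N (tension)
  F[2-4] = -27.6662 N (compression)
  F[3-4] = -2004.8224 N (compression)
  F[3-5] = -1738.4679 N (compression)
  F[4-5] = -2611.2881 N (compression)
  Rx@0 = -927.2300 N
  Ry@0 = +1340.5154 N
  Ry@4 = +4494.4446 N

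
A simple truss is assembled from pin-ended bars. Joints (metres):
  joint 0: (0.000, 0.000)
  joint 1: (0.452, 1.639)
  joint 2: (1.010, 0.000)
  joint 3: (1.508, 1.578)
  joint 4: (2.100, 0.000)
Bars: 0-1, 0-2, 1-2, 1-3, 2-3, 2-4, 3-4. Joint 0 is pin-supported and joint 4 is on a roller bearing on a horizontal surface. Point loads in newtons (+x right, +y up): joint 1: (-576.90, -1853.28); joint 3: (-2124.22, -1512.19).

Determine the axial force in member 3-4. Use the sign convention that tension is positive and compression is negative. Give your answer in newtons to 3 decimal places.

599.888

N=5 nodes, M=7 members, R=3 reactions → 2N=10, M+R=10
member 0 (0-1): L=1.7002, (cx,cy)=(0.2659,0.9640)
member 1 (0-2): L=1.0100, (cx,cy)=(1.0000,0.0000)
member 2 (1-2): L=1.7314, (cx,cy)=(0.3223,-0.9466)
member 3 (1-3): L=1.0578, (cx,cy)=(0.9983,-0.0577)
member 4 (2-3): L=1.6547, (cx,cy)=(0.3010,0.9536)
member 5 (2-4): L=1.0900, (cx,cy)=(1.0000,0.0000)
member 6 (3-4): L=1.6854, (cx,cy)=(0.3513,-0.9363)
solve A·x = −loads:
  F[0-1] = -4073.7332 N (compression)
  F[0-2] = -1618.1033 N (compression)
  F[1-2] = +2266.1977 N (tension)
  F[1-3] = -1238.5413 N (compression)
  F[2-3] = -2249.5749 N (compression)
  F[2-4] = -210.7128 N (compression)
  F[3-4] = +599.8880 N (tension)
  Rx@0 = +2701.1200 N
  Ry@0 = +3927.1334 N
  Ry@4 = -561.6634 N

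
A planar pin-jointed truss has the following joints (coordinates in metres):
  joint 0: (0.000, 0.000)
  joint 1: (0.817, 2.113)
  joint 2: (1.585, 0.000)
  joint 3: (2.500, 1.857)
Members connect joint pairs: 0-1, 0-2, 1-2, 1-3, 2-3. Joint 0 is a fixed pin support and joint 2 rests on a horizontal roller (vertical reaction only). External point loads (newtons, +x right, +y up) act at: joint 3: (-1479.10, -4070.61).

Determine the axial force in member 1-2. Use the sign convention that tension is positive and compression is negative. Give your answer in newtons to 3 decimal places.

-735.761

N=4 nodes, M=5 members, R=3 reactions → 2N=8, M+R=8
member 0 (0-1): L=2.2654, (cx,cy)=(0.3606,0.9327)
member 1 (0-2): L=1.5850, (cx,cy)=(1.0000,0.0000)
member 2 (1-2): L=2.2482, (cx,cy)=(0.3416,-0.9398)
member 3 (1-3): L=1.7024, (cx,cy)=(0.9886,-0.1504)
member 4 (2-3): L=2.0702, (cx,cy)=(0.4420,0.8970)
solve A·x = −loads:
  F[0-1] = +661.4980 N (tension)
  F[0-2] = -1717.6593 N (compression)
  F[1-2] = -735.7610 N (compression)
  F[1-3] = +495.5304 N (tension)
  F[2-3] = -4454.8509 N (compression)
  Rx@0 = +1479.1000 N
  Ry@0 = -616.9839 N
  Ry@2 = +4687.5939 N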